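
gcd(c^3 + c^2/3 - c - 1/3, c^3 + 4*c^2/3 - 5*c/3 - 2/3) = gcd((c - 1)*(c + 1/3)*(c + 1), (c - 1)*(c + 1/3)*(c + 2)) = c^2 - 2*c/3 - 1/3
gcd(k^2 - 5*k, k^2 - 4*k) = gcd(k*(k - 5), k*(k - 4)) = k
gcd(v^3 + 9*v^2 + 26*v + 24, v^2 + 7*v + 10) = v + 2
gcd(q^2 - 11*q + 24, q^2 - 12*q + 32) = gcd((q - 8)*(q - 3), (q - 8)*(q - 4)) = q - 8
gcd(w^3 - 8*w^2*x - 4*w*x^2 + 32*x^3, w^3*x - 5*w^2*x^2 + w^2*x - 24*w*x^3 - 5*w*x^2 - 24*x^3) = -w + 8*x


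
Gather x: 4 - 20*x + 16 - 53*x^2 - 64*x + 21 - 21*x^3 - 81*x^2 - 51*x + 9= -21*x^3 - 134*x^2 - 135*x + 50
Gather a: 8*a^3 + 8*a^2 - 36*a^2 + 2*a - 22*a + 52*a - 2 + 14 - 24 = 8*a^3 - 28*a^2 + 32*a - 12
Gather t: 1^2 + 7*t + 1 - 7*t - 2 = 0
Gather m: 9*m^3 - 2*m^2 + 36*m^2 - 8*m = 9*m^3 + 34*m^2 - 8*m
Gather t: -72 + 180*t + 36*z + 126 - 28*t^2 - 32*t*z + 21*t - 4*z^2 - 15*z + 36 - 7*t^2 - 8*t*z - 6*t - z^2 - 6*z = -35*t^2 + t*(195 - 40*z) - 5*z^2 + 15*z + 90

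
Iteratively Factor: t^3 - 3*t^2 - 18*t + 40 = (t - 5)*(t^2 + 2*t - 8) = (t - 5)*(t - 2)*(t + 4)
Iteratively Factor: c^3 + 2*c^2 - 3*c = (c + 3)*(c^2 - c) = (c - 1)*(c + 3)*(c)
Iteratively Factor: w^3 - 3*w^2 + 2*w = (w - 2)*(w^2 - w) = w*(w - 2)*(w - 1)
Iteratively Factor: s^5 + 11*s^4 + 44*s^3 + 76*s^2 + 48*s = (s + 2)*(s^4 + 9*s^3 + 26*s^2 + 24*s) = s*(s + 2)*(s^3 + 9*s^2 + 26*s + 24) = s*(s + 2)*(s + 4)*(s^2 + 5*s + 6) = s*(s + 2)*(s + 3)*(s + 4)*(s + 2)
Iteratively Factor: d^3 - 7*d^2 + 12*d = (d - 4)*(d^2 - 3*d) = (d - 4)*(d - 3)*(d)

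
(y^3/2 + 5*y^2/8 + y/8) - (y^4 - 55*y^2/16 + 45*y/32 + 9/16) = -y^4 + y^3/2 + 65*y^2/16 - 41*y/32 - 9/16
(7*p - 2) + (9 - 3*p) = 4*p + 7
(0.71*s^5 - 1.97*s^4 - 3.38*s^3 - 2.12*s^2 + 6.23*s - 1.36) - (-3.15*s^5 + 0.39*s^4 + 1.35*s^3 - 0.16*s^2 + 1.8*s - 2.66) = 3.86*s^5 - 2.36*s^4 - 4.73*s^3 - 1.96*s^2 + 4.43*s + 1.3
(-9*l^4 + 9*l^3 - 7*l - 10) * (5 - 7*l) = 63*l^5 - 108*l^4 + 45*l^3 + 49*l^2 + 35*l - 50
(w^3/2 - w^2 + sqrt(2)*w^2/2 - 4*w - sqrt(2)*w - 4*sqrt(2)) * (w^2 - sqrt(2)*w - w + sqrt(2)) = w^5/2 - 3*w^4/2 - 4*w^3 + 7*w^2 + 6*w - 8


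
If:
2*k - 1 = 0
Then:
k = 1/2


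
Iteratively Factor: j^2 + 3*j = (j)*(j + 3)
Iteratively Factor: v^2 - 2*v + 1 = (v - 1)*(v - 1)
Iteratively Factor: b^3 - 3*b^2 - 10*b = (b + 2)*(b^2 - 5*b) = (b - 5)*(b + 2)*(b)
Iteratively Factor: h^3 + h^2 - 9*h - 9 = (h + 1)*(h^2 - 9) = (h + 1)*(h + 3)*(h - 3)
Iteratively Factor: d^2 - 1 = (d + 1)*(d - 1)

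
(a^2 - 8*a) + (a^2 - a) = 2*a^2 - 9*a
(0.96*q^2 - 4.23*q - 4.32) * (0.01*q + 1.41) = 0.0096*q^3 + 1.3113*q^2 - 6.0075*q - 6.0912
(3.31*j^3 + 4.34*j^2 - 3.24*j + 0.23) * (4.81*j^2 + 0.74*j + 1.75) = 15.9211*j^5 + 23.3248*j^4 - 6.5803*j^3 + 6.3037*j^2 - 5.4998*j + 0.4025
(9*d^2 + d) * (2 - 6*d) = -54*d^3 + 12*d^2 + 2*d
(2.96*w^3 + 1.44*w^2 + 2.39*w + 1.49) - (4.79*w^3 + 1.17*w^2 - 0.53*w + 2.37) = -1.83*w^3 + 0.27*w^2 + 2.92*w - 0.88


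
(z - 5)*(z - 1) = z^2 - 6*z + 5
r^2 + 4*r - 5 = (r - 1)*(r + 5)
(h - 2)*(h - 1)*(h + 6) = h^3 + 3*h^2 - 16*h + 12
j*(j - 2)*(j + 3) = j^3 + j^2 - 6*j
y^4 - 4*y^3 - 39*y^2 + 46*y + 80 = (y - 8)*(y - 2)*(y + 1)*(y + 5)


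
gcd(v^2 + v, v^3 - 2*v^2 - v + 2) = v + 1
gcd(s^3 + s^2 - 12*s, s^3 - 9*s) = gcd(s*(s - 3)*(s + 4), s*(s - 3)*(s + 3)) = s^2 - 3*s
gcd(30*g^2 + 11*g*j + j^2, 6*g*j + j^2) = 6*g + j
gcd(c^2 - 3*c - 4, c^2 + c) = c + 1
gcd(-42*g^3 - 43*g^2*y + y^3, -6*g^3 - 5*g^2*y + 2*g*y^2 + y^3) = g + y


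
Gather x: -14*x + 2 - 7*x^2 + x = -7*x^2 - 13*x + 2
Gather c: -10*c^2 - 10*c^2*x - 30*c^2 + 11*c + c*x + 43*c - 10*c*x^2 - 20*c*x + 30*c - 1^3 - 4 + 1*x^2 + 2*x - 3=c^2*(-10*x - 40) + c*(-10*x^2 - 19*x + 84) + x^2 + 2*x - 8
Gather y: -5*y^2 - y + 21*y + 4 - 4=-5*y^2 + 20*y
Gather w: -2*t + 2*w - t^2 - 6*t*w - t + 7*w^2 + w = -t^2 - 3*t + 7*w^2 + w*(3 - 6*t)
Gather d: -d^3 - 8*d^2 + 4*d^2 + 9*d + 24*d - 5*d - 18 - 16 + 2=-d^3 - 4*d^2 + 28*d - 32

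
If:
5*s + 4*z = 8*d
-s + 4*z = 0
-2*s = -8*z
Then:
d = 3*z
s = 4*z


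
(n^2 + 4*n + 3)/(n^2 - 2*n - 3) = (n + 3)/(n - 3)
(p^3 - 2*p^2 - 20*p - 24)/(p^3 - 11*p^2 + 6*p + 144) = (p^2 + 4*p + 4)/(p^2 - 5*p - 24)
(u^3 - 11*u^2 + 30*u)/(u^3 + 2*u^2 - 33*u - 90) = u*(u - 5)/(u^2 + 8*u + 15)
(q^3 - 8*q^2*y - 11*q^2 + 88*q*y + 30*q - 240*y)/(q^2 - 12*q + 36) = (q^2 - 8*q*y - 5*q + 40*y)/(q - 6)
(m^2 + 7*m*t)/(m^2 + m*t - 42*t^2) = m/(m - 6*t)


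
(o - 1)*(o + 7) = o^2 + 6*o - 7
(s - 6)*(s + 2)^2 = s^3 - 2*s^2 - 20*s - 24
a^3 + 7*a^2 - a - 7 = (a - 1)*(a + 1)*(a + 7)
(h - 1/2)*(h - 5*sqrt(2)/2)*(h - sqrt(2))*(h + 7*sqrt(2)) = h^4 - h^3/2 + 7*sqrt(2)*h^3/2 - 44*h^2 - 7*sqrt(2)*h^2/4 + 22*h + 35*sqrt(2)*h - 35*sqrt(2)/2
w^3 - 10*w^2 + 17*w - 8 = (w - 8)*(w - 1)^2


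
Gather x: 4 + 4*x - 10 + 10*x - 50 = 14*x - 56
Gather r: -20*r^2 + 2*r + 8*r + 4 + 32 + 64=-20*r^2 + 10*r + 100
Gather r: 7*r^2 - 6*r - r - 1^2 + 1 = 7*r^2 - 7*r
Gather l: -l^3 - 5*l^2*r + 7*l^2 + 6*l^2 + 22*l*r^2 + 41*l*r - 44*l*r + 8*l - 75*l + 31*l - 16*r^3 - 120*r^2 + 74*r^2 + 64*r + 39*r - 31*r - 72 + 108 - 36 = -l^3 + l^2*(13 - 5*r) + l*(22*r^2 - 3*r - 36) - 16*r^3 - 46*r^2 + 72*r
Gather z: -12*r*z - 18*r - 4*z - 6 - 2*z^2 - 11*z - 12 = -18*r - 2*z^2 + z*(-12*r - 15) - 18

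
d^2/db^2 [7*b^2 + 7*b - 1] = 14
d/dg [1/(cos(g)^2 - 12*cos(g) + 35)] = 2*(cos(g) - 6)*sin(g)/(cos(g)^2 - 12*cos(g) + 35)^2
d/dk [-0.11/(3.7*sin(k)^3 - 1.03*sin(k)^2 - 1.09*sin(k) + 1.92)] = (1.221*sin(k)^2 - 0.2266*sin(k) - 0.1199)*cos(k)/(3.7*sin(k)^3 - 1.03*sin(k)^2 - 1.09*sin(k) + 1.92)^2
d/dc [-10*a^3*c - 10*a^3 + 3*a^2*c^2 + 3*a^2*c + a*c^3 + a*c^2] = a*(-10*a^2 + 6*a*c + 3*a + 3*c^2 + 2*c)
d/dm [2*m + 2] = 2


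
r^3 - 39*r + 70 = (r - 5)*(r - 2)*(r + 7)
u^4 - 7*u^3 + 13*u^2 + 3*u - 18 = (u - 3)^2*(u - 2)*(u + 1)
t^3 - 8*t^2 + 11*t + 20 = (t - 5)*(t - 4)*(t + 1)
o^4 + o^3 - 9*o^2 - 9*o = o*(o - 3)*(o + 1)*(o + 3)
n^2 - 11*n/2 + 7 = (n - 7/2)*(n - 2)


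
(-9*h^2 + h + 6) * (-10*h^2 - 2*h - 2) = 90*h^4 + 8*h^3 - 44*h^2 - 14*h - 12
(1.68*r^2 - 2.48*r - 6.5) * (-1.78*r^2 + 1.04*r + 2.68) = -2.9904*r^4 + 6.1616*r^3 + 13.4932*r^2 - 13.4064*r - 17.42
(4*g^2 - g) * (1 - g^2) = -4*g^4 + g^3 + 4*g^2 - g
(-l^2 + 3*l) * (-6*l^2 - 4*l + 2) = 6*l^4 - 14*l^3 - 14*l^2 + 6*l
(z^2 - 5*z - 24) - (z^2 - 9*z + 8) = 4*z - 32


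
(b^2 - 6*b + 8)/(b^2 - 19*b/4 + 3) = 4*(b - 2)/(4*b - 3)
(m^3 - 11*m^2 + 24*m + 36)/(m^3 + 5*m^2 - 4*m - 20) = (m^3 - 11*m^2 + 24*m + 36)/(m^3 + 5*m^2 - 4*m - 20)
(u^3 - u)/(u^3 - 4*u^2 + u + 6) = u*(u - 1)/(u^2 - 5*u + 6)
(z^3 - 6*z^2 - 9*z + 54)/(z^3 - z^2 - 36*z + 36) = (z^2 - 9)/(z^2 + 5*z - 6)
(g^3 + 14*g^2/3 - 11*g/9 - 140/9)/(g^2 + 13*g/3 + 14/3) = (3*g^2 + 7*g - 20)/(3*(g + 2))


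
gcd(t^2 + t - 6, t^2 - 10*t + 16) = t - 2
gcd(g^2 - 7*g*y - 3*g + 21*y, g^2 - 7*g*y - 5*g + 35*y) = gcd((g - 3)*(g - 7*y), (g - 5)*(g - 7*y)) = -g + 7*y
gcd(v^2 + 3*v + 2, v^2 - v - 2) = v + 1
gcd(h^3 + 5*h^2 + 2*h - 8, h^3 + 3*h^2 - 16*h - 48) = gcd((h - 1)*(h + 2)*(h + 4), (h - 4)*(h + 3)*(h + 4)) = h + 4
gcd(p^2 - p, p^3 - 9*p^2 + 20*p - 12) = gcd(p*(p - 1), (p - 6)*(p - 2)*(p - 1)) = p - 1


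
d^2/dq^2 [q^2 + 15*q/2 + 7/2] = 2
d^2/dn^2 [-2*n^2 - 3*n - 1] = -4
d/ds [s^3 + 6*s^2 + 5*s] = 3*s^2 + 12*s + 5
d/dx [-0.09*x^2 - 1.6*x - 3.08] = -0.18*x - 1.6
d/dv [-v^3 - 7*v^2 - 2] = v*(-3*v - 14)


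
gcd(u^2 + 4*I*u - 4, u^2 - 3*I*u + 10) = u + 2*I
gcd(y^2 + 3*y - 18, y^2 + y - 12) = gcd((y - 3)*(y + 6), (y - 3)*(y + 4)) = y - 3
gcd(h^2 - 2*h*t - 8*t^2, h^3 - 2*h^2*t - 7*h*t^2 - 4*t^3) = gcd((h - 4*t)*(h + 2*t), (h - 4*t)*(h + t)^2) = -h + 4*t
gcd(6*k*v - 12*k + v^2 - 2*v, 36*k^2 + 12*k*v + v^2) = 6*k + v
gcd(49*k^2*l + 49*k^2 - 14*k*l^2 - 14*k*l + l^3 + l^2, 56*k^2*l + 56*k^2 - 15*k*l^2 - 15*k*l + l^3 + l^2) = 7*k*l + 7*k - l^2 - l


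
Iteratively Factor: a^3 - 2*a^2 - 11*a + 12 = (a - 4)*(a^2 + 2*a - 3) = (a - 4)*(a - 1)*(a + 3)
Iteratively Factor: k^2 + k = (k)*(k + 1)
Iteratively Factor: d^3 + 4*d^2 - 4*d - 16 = (d + 2)*(d^2 + 2*d - 8) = (d + 2)*(d + 4)*(d - 2)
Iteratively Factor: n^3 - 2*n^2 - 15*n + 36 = (n - 3)*(n^2 + n - 12) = (n - 3)^2*(n + 4)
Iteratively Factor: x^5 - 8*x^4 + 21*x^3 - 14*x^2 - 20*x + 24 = (x - 2)*(x^4 - 6*x^3 + 9*x^2 + 4*x - 12) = (x - 2)^2*(x^3 - 4*x^2 + x + 6) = (x - 2)^3*(x^2 - 2*x - 3) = (x - 3)*(x - 2)^3*(x + 1)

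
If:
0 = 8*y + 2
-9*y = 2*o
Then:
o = 9/8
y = -1/4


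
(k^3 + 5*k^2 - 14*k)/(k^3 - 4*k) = (k + 7)/(k + 2)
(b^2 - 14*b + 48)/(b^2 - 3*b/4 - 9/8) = 8*(-b^2 + 14*b - 48)/(-8*b^2 + 6*b + 9)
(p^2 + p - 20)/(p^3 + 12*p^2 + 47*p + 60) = (p - 4)/(p^2 + 7*p + 12)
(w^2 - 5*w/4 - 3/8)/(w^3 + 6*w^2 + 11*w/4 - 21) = (4*w + 1)/(2*(2*w^2 + 15*w + 28))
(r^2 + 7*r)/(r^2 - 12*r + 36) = r*(r + 7)/(r^2 - 12*r + 36)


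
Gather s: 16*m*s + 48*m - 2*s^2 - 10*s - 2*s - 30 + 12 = 48*m - 2*s^2 + s*(16*m - 12) - 18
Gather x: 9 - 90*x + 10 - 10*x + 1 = 20 - 100*x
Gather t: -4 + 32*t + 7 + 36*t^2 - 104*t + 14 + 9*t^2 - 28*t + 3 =45*t^2 - 100*t + 20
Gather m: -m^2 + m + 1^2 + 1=-m^2 + m + 2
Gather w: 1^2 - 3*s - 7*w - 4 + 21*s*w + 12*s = 9*s + w*(21*s - 7) - 3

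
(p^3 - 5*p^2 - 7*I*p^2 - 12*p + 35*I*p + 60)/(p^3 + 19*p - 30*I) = (p^2 - p*(5 + 4*I) + 20*I)/(p^2 + 3*I*p + 10)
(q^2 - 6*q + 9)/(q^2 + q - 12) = (q - 3)/(q + 4)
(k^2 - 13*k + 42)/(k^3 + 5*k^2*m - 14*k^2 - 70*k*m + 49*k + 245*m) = (k - 6)/(k^2 + 5*k*m - 7*k - 35*m)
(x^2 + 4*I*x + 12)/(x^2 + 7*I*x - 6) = (x - 2*I)/(x + I)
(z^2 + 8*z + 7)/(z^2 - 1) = (z + 7)/(z - 1)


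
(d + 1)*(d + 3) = d^2 + 4*d + 3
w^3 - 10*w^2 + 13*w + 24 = (w - 8)*(w - 3)*(w + 1)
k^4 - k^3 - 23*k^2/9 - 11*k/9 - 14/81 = (k - 7/3)*(k + 1/3)^2*(k + 2/3)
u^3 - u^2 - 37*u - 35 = (u - 7)*(u + 1)*(u + 5)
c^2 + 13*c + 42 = (c + 6)*(c + 7)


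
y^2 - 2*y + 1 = (y - 1)^2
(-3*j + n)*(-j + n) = 3*j^2 - 4*j*n + n^2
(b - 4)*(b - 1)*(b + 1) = b^3 - 4*b^2 - b + 4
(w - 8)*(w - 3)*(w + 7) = w^3 - 4*w^2 - 53*w + 168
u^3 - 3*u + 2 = (u - 1)^2*(u + 2)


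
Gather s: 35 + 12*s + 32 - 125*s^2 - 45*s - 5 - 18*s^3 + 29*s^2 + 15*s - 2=-18*s^3 - 96*s^2 - 18*s + 60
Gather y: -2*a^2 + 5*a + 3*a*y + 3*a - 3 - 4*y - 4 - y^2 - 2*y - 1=-2*a^2 + 8*a - y^2 + y*(3*a - 6) - 8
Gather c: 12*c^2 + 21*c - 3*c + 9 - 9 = 12*c^2 + 18*c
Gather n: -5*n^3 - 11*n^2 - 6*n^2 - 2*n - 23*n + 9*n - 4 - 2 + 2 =-5*n^3 - 17*n^2 - 16*n - 4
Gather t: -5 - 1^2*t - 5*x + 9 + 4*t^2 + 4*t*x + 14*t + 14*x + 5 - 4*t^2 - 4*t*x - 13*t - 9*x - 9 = 0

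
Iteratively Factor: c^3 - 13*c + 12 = (c - 3)*(c^2 + 3*c - 4) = (c - 3)*(c + 4)*(c - 1)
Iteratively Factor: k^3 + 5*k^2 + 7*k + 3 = (k + 1)*(k^2 + 4*k + 3) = (k + 1)*(k + 3)*(k + 1)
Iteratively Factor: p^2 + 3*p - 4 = (p + 4)*(p - 1)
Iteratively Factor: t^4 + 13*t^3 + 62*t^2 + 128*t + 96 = (t + 3)*(t^3 + 10*t^2 + 32*t + 32) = (t + 3)*(t + 4)*(t^2 + 6*t + 8) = (t + 3)*(t + 4)^2*(t + 2)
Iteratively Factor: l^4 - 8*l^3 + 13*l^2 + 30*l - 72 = (l - 3)*(l^3 - 5*l^2 - 2*l + 24) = (l - 4)*(l - 3)*(l^2 - l - 6) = (l - 4)*(l - 3)*(l + 2)*(l - 3)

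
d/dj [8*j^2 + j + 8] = 16*j + 1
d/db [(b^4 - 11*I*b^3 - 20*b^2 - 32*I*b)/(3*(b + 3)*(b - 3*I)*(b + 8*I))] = (b^6 + b^5*(6 + 10*I) + b^4*(147 + 12*I) + b^3*(618 - 464*I) + b^2*(-640 - 2580*I) - 2880*b - 2304*I)/(3*b^6 + b^5*(18 + 30*I) + b^4*(96 + 180*I) + b^3*(414 + 990*I) + b^2*(2349 + 4320*I) + b*(10368 + 6480*I) + 15552)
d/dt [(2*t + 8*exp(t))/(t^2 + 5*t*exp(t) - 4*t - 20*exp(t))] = 2*(-(t + 4*exp(t))*(5*t*exp(t) + 2*t - 15*exp(t) - 4) + (4*exp(t) + 1)*(t^2 + 5*t*exp(t) - 4*t - 20*exp(t)))/(t^2 + 5*t*exp(t) - 4*t - 20*exp(t))^2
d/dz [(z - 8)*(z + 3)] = 2*z - 5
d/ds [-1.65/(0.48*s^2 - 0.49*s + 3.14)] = (1.584*s - 0.8085)/(0.48*s^2 - 0.49*s + 3.14)^2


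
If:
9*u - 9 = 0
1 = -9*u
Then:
No Solution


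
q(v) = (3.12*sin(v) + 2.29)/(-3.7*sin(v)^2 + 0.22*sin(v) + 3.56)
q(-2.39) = 0.09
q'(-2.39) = -1.14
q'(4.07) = -2.60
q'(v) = (7.4*sin(v)*cos(v) - 0.22*cos(v))*(3.12*sin(v) + 2.29)/(-3.7*sin(v)^2 + 0.22*sin(v) + 3.56)^2 + 3.12*cos(v)/(-3.7*sin(v)^2 + 0.22*sin(v) + 3.56) = (11.544*sin(v)^2 + 16.946*sin(v) + 10.6034)*cos(v)/(13.69*sin(v)^4 - 1.628*sin(v)^3 - 26.2956*sin(v)^2 + 1.5664*sin(v) + 12.6736)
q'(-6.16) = 1.02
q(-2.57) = 0.26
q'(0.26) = 1.34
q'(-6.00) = 1.40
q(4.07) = -0.21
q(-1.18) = -3.07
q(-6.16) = 0.76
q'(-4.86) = 228.79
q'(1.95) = -41.17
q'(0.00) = 0.84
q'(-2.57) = -0.73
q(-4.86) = 34.10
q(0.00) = 0.64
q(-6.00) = 0.95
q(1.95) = 9.08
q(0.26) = 0.92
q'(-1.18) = 48.89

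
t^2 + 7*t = t*(t + 7)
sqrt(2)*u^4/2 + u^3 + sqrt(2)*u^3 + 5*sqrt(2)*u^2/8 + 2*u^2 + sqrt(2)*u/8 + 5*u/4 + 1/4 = (u + 1/2)^2*(u + sqrt(2))*(sqrt(2)*u/2 + sqrt(2)/2)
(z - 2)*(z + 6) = z^2 + 4*z - 12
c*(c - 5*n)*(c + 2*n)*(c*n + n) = c^4*n - 3*c^3*n^2 + c^3*n - 10*c^2*n^3 - 3*c^2*n^2 - 10*c*n^3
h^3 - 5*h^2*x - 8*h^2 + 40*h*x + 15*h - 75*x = (h - 5)*(h - 3)*(h - 5*x)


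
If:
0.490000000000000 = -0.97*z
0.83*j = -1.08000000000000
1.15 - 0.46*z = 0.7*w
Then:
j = -1.30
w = 1.97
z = -0.51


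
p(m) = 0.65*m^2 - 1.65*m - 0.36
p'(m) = 1.3*m - 1.65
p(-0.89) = 1.62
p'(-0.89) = -2.81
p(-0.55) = 0.74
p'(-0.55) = -2.36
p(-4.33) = 18.97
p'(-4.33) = -7.28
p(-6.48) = 37.63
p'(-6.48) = -10.07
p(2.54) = -0.36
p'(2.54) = 1.65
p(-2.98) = 10.33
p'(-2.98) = -5.52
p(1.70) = -1.29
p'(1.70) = 0.56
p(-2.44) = 7.54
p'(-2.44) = -4.82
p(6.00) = 13.14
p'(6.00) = 6.15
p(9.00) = 37.44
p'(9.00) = 10.05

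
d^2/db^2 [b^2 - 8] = 2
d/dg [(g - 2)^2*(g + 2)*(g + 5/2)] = 4*g^3 + 3*g^2/2 - 18*g - 2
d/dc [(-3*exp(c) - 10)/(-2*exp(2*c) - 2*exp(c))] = (-3*exp(2*c) - 20*exp(c) - 10)*exp(-c)/(2*(exp(2*c) + 2*exp(c) + 1))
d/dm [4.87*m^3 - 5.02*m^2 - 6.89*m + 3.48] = 14.61*m^2 - 10.04*m - 6.89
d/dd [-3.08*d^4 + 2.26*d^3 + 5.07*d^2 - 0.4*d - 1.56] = -12.32*d^3 + 6.78*d^2 + 10.14*d - 0.4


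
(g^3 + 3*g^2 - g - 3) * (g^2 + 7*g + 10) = g^5 + 10*g^4 + 30*g^3 + 20*g^2 - 31*g - 30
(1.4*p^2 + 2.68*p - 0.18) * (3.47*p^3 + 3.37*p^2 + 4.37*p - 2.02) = 4.858*p^5 + 14.0176*p^4 + 14.525*p^3 + 8.277*p^2 - 6.2002*p + 0.3636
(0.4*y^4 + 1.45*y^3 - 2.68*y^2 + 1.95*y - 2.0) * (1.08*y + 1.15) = 0.432*y^5 + 2.026*y^4 - 1.2269*y^3 - 0.976*y^2 + 0.0824999999999996*y - 2.3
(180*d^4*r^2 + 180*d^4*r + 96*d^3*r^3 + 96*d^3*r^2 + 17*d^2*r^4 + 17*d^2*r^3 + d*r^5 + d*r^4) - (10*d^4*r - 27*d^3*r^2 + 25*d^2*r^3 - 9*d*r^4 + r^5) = 180*d^4*r^2 + 170*d^4*r + 96*d^3*r^3 + 123*d^3*r^2 + 17*d^2*r^4 - 8*d^2*r^3 + d*r^5 + 10*d*r^4 - r^5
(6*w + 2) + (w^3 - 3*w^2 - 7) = w^3 - 3*w^2 + 6*w - 5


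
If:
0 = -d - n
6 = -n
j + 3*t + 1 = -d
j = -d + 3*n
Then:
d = 6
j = -24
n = -6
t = 17/3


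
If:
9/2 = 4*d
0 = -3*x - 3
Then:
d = 9/8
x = -1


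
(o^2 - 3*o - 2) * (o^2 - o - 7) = o^4 - 4*o^3 - 6*o^2 + 23*o + 14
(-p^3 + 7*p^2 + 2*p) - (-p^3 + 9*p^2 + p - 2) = -2*p^2 + p + 2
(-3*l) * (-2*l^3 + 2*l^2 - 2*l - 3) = 6*l^4 - 6*l^3 + 6*l^2 + 9*l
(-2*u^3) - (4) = -2*u^3 - 4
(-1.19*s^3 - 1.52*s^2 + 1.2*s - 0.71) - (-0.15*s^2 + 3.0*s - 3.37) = -1.19*s^3 - 1.37*s^2 - 1.8*s + 2.66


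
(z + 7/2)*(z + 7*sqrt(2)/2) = z^2 + 7*z/2 + 7*sqrt(2)*z/2 + 49*sqrt(2)/4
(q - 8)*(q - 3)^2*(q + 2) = q^4 - 12*q^3 + 29*q^2 + 42*q - 144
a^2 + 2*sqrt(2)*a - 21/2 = (a - 3*sqrt(2)/2)*(a + 7*sqrt(2)/2)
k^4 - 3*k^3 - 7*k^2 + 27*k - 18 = (k - 3)*(k - 2)*(k - 1)*(k + 3)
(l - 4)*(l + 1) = l^2 - 3*l - 4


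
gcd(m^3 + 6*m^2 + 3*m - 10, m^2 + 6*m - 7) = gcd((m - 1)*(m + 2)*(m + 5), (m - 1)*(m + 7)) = m - 1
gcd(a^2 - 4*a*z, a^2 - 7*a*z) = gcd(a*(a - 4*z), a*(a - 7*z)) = a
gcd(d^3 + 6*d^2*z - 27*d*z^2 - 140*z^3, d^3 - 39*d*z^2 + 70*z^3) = -d^2 - 2*d*z + 35*z^2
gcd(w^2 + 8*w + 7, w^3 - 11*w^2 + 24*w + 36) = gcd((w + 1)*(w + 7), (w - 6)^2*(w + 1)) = w + 1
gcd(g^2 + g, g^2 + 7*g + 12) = 1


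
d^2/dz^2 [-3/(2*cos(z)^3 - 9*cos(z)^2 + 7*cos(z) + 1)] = 24*((-17*cos(z) + 36*cos(2*z) - 9*cos(3*z))*(17*cos(z) - 9*cos(2*z) + cos(3*z) - 7)/4 - 2*(6*cos(z)^2 - 18*cos(z) + 7)^2*sin(z)^2)/(17*cos(z) - 9*cos(2*z) + cos(3*z) - 7)^3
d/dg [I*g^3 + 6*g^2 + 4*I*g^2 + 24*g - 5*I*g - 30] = 3*I*g^2 + g*(12 + 8*I) + 24 - 5*I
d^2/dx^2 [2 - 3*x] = 0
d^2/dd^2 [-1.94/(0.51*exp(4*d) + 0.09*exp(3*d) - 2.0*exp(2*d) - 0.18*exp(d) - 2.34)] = (1.94*(2.04*exp(3*d) + 0.27*exp(2*d) - 4.0*exp(d) - 0.18)*(4.08*exp(3*d) + 0.54*exp(2*d) - 8.0*exp(d) - 0.36)*exp(d) + (15.8304*exp(3*d) + 1.5714*exp(2*d) - 15.52*exp(d) - 0.3492)*(-0.51*exp(4*d) - 0.09*exp(3*d) + 2.0*exp(2*d) + 0.18*exp(d) + 2.34))*exp(d)/(-0.51*exp(4*d) - 0.09*exp(3*d) + 2.0*exp(2*d) + 0.18*exp(d) + 2.34)^3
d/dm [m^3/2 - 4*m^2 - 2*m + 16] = 3*m^2/2 - 8*m - 2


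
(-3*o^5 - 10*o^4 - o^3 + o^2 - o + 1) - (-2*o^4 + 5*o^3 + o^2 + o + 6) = -3*o^5 - 8*o^4 - 6*o^3 - 2*o - 5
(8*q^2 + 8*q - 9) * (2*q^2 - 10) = 16*q^4 + 16*q^3 - 98*q^2 - 80*q + 90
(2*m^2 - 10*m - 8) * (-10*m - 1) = -20*m^3 + 98*m^2 + 90*m + 8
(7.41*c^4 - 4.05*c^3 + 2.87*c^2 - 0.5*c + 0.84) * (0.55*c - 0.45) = 4.0755*c^5 - 5.562*c^4 + 3.401*c^3 - 1.5665*c^2 + 0.687*c - 0.378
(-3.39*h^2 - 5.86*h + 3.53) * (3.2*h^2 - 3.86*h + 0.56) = -10.848*h^4 - 5.6666*h^3 + 32.0172*h^2 - 16.9074*h + 1.9768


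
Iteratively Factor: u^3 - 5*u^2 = (u)*(u^2 - 5*u) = u^2*(u - 5)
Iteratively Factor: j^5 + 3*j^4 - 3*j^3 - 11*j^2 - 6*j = (j + 3)*(j^4 - 3*j^2 - 2*j) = (j - 2)*(j + 3)*(j^3 + 2*j^2 + j) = j*(j - 2)*(j + 3)*(j^2 + 2*j + 1) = j*(j - 2)*(j + 1)*(j + 3)*(j + 1)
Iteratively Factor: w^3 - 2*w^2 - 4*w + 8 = (w - 2)*(w^2 - 4) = (w - 2)*(w + 2)*(w - 2)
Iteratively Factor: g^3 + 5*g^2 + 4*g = (g + 4)*(g^2 + g) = g*(g + 4)*(g + 1)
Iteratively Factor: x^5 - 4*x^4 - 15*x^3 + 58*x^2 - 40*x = (x)*(x^4 - 4*x^3 - 15*x^2 + 58*x - 40) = x*(x - 1)*(x^3 - 3*x^2 - 18*x + 40) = x*(x - 2)*(x - 1)*(x^2 - x - 20) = x*(x - 5)*(x - 2)*(x - 1)*(x + 4)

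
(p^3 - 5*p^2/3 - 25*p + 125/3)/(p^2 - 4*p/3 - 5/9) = 3*(p^2 - 25)/(3*p + 1)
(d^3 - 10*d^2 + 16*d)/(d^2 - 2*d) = d - 8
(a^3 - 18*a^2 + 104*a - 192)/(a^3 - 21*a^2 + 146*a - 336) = (a - 4)/(a - 7)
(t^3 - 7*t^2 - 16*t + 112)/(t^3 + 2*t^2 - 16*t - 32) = (t - 7)/(t + 2)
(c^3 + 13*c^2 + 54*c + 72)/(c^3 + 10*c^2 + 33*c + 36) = (c + 6)/(c + 3)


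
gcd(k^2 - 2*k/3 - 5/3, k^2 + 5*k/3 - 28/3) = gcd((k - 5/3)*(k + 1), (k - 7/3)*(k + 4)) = 1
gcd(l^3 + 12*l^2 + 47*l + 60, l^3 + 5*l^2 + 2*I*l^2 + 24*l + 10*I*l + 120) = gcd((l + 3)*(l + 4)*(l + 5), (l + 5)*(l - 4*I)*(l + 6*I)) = l + 5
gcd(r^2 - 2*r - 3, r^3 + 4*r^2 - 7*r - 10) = r + 1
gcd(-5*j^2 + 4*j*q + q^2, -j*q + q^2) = -j + q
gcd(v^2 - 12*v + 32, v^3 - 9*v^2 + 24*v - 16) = v - 4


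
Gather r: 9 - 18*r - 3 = 6 - 18*r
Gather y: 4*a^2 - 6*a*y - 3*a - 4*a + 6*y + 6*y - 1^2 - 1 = 4*a^2 - 7*a + y*(12 - 6*a) - 2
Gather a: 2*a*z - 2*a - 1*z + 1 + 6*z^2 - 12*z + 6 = a*(2*z - 2) + 6*z^2 - 13*z + 7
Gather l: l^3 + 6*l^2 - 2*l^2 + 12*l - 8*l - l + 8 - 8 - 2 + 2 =l^3 + 4*l^2 + 3*l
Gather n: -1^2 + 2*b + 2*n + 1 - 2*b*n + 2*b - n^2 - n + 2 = 4*b - n^2 + n*(1 - 2*b) + 2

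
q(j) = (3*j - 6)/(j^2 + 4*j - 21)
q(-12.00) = -0.56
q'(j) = (-2*j - 4)*(3*j - 6)/(j^2 + 4*j - 21)^2 + 3/(j^2 + 4*j - 21)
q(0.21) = 0.27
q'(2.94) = -83.36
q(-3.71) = 0.78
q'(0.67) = -0.10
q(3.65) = 0.72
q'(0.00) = -0.09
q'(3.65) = -0.73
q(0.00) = 0.29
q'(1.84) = -0.26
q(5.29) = 0.35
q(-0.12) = 0.30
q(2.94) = -4.73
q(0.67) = 0.22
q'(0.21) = -0.09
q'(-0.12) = -0.09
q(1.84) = 0.05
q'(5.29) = -0.08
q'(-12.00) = -0.11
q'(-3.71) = -0.26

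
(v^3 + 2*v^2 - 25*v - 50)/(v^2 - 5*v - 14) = (v^2 - 25)/(v - 7)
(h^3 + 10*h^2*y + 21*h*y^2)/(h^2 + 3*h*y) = h + 7*y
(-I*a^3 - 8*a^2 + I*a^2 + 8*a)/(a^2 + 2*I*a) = (-I*a^2 + a*(-8 + I) + 8)/(a + 2*I)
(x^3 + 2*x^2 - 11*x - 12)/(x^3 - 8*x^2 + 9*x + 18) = (x + 4)/(x - 6)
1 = 1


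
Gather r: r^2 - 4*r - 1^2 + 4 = r^2 - 4*r + 3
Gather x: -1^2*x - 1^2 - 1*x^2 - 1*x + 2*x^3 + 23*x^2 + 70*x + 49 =2*x^3 + 22*x^2 + 68*x + 48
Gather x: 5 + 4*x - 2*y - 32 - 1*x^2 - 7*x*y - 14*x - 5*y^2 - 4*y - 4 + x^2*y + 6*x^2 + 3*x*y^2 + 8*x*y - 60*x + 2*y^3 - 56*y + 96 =x^2*(y + 5) + x*(3*y^2 + y - 70) + 2*y^3 - 5*y^2 - 62*y + 65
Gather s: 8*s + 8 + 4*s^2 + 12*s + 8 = 4*s^2 + 20*s + 16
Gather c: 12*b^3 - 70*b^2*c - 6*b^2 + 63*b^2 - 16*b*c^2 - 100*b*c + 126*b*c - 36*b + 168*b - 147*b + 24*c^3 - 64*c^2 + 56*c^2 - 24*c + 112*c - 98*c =12*b^3 + 57*b^2 - 15*b + 24*c^3 + c^2*(-16*b - 8) + c*(-70*b^2 + 26*b - 10)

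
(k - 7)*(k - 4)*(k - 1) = k^3 - 12*k^2 + 39*k - 28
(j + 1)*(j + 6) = j^2 + 7*j + 6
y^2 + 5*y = y*(y + 5)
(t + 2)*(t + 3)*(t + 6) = t^3 + 11*t^2 + 36*t + 36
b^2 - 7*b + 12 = (b - 4)*(b - 3)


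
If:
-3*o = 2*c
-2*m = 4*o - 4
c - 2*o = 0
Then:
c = 0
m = 2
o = 0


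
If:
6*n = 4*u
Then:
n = 2*u/3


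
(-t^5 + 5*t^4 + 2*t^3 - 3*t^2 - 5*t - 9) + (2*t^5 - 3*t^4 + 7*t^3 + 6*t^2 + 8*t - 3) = t^5 + 2*t^4 + 9*t^3 + 3*t^2 + 3*t - 12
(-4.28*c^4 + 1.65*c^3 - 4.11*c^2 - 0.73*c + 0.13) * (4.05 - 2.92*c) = 12.4976*c^5 - 22.152*c^4 + 18.6837*c^3 - 14.5139*c^2 - 3.3361*c + 0.5265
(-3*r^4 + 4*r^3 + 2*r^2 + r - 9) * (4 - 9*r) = 27*r^5 - 48*r^4 - 2*r^3 - r^2 + 85*r - 36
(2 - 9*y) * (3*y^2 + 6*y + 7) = -27*y^3 - 48*y^2 - 51*y + 14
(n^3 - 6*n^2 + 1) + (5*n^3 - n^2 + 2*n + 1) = 6*n^3 - 7*n^2 + 2*n + 2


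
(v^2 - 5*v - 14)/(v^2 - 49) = (v + 2)/(v + 7)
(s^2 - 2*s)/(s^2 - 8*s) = (s - 2)/(s - 8)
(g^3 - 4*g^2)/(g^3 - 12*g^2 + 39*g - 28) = g^2/(g^2 - 8*g + 7)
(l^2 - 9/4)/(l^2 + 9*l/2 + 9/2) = (l - 3/2)/(l + 3)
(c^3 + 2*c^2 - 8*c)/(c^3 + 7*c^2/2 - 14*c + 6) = 2*c*(c + 4)/(2*c^2 + 11*c - 6)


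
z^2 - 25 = (z - 5)*(z + 5)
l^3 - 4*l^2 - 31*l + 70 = (l - 7)*(l - 2)*(l + 5)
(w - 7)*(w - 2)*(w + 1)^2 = w^4 - 7*w^3 - 3*w^2 + 19*w + 14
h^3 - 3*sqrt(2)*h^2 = h^2*(h - 3*sqrt(2))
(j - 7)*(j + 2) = j^2 - 5*j - 14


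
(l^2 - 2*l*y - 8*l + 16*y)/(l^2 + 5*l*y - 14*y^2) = (l - 8)/(l + 7*y)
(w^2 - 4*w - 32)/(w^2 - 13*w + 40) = (w + 4)/(w - 5)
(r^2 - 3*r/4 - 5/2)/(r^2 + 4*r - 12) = (r + 5/4)/(r + 6)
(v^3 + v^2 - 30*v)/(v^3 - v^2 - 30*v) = (-v^2 - v + 30)/(-v^2 + v + 30)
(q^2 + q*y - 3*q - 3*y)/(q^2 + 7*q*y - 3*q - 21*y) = (q + y)/(q + 7*y)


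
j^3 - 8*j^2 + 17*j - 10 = (j - 5)*(j - 2)*(j - 1)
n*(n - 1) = n^2 - n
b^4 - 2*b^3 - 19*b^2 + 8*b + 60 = (b - 5)*(b - 2)*(b + 2)*(b + 3)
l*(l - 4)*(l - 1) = l^3 - 5*l^2 + 4*l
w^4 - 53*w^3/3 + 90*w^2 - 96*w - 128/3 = (w - 8)^2*(w - 2)*(w + 1/3)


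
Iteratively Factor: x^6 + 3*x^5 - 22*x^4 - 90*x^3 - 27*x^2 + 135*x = (x + 3)*(x^5 - 22*x^3 - 24*x^2 + 45*x) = (x + 3)^2*(x^4 - 3*x^3 - 13*x^2 + 15*x) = (x - 5)*(x + 3)^2*(x^3 + 2*x^2 - 3*x) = (x - 5)*(x - 1)*(x + 3)^2*(x^2 + 3*x) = (x - 5)*(x - 1)*(x + 3)^3*(x)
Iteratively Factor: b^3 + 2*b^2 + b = (b + 1)*(b^2 + b) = b*(b + 1)*(b + 1)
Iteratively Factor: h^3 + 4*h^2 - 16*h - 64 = (h + 4)*(h^2 - 16) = (h - 4)*(h + 4)*(h + 4)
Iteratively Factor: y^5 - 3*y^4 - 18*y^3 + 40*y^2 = (y - 5)*(y^4 + 2*y^3 - 8*y^2) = y*(y - 5)*(y^3 + 2*y^2 - 8*y) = y^2*(y - 5)*(y^2 + 2*y - 8) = y^2*(y - 5)*(y + 4)*(y - 2)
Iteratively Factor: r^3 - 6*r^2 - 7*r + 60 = (r - 5)*(r^2 - r - 12) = (r - 5)*(r - 4)*(r + 3)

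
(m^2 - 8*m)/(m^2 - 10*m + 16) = m/(m - 2)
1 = 1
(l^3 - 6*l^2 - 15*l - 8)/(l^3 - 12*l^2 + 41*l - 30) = (l^3 - 6*l^2 - 15*l - 8)/(l^3 - 12*l^2 + 41*l - 30)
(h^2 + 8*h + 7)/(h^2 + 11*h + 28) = (h + 1)/(h + 4)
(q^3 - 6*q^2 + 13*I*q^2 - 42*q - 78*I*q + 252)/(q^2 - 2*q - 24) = (q^2 + 13*I*q - 42)/(q + 4)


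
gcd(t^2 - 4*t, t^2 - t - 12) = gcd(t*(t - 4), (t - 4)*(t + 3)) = t - 4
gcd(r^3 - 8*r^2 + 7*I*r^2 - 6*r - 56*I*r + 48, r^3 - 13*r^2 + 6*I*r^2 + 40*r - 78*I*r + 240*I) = r^2 + r*(-8 + 6*I) - 48*I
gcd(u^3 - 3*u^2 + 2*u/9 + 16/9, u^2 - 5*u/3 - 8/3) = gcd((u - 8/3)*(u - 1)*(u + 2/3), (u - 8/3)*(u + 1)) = u - 8/3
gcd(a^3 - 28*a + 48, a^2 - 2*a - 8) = a - 4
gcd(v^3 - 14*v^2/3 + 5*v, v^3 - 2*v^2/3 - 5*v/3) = v^2 - 5*v/3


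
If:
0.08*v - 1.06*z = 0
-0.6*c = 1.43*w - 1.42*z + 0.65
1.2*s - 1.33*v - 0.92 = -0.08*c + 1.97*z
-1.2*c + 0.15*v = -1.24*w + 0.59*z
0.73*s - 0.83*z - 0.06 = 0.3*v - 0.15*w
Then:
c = -0.43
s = -0.28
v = -0.87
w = -0.34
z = -0.07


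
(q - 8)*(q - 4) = q^2 - 12*q + 32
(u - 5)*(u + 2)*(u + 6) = u^3 + 3*u^2 - 28*u - 60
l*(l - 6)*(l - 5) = l^3 - 11*l^2 + 30*l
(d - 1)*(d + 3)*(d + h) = d^3 + d^2*h + 2*d^2 + 2*d*h - 3*d - 3*h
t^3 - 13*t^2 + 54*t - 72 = (t - 6)*(t - 4)*(t - 3)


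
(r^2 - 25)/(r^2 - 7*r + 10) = (r + 5)/(r - 2)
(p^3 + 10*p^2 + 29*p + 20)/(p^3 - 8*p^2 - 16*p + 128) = (p^2 + 6*p + 5)/(p^2 - 12*p + 32)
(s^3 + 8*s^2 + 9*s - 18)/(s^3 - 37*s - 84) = (s^2 + 5*s - 6)/(s^2 - 3*s - 28)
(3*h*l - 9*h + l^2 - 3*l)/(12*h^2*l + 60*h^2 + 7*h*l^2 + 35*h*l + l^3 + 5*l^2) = (l - 3)/(4*h*l + 20*h + l^2 + 5*l)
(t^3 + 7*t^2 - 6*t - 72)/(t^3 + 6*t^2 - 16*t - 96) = (t - 3)/(t - 4)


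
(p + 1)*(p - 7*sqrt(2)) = p^2 - 7*sqrt(2)*p + p - 7*sqrt(2)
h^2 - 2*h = h*(h - 2)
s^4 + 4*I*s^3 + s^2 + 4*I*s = s*(s + 4*I)*(-I*s + 1)*(I*s + 1)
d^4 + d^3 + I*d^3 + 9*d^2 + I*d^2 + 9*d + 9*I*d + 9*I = (d + 1)*(d - 3*I)*(d + I)*(d + 3*I)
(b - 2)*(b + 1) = b^2 - b - 2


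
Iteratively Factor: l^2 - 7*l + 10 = (l - 2)*(l - 5)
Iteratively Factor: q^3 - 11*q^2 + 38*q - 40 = (q - 4)*(q^2 - 7*q + 10) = (q - 4)*(q - 2)*(q - 5)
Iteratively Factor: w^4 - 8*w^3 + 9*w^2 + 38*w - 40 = (w - 4)*(w^3 - 4*w^2 - 7*w + 10) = (w - 5)*(w - 4)*(w^2 + w - 2) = (w - 5)*(w - 4)*(w - 1)*(w + 2)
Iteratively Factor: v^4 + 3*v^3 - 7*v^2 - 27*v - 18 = (v + 2)*(v^3 + v^2 - 9*v - 9) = (v - 3)*(v + 2)*(v^2 + 4*v + 3) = (v - 3)*(v + 2)*(v + 3)*(v + 1)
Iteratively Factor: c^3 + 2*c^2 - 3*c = (c - 1)*(c^2 + 3*c) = (c - 1)*(c + 3)*(c)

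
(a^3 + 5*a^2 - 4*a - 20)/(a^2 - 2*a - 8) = (a^2 + 3*a - 10)/(a - 4)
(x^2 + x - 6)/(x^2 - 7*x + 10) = (x + 3)/(x - 5)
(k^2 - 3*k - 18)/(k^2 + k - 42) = (k + 3)/(k + 7)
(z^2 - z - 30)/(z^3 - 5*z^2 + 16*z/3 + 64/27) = 27*(z^2 - z - 30)/(27*z^3 - 135*z^2 + 144*z + 64)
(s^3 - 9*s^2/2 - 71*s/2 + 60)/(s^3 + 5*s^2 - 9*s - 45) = (s^2 - 19*s/2 + 12)/(s^2 - 9)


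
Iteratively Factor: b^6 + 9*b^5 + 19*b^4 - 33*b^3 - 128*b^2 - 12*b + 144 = (b - 1)*(b^5 + 10*b^4 + 29*b^3 - 4*b^2 - 132*b - 144) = (b - 1)*(b + 3)*(b^4 + 7*b^3 + 8*b^2 - 28*b - 48) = (b - 1)*(b + 2)*(b + 3)*(b^3 + 5*b^2 - 2*b - 24) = (b - 1)*(b + 2)*(b + 3)*(b + 4)*(b^2 + b - 6) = (b - 2)*(b - 1)*(b + 2)*(b + 3)*(b + 4)*(b + 3)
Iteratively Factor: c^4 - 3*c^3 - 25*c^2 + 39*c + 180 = (c - 5)*(c^3 + 2*c^2 - 15*c - 36) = (c - 5)*(c - 4)*(c^2 + 6*c + 9) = (c - 5)*(c - 4)*(c + 3)*(c + 3)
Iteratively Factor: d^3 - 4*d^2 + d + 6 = (d - 2)*(d^2 - 2*d - 3) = (d - 3)*(d - 2)*(d + 1)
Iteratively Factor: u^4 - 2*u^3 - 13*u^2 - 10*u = (u + 2)*(u^3 - 4*u^2 - 5*u) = (u + 1)*(u + 2)*(u^2 - 5*u) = u*(u + 1)*(u + 2)*(u - 5)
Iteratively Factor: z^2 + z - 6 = (z - 2)*(z + 3)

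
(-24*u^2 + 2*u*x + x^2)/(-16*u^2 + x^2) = (6*u + x)/(4*u + x)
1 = 1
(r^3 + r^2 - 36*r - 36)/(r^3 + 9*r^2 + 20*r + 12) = (r - 6)/(r + 2)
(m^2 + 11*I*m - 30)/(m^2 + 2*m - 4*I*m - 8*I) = (m^2 + 11*I*m - 30)/(m^2 + m*(2 - 4*I) - 8*I)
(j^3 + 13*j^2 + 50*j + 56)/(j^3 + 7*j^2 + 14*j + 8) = (j + 7)/(j + 1)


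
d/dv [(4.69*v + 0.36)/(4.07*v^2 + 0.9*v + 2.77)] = (-19.0883*v^2 - 2.9304*v + 12.6673)/(16.5649*v^4 + 7.326*v^3 + 23.3578*v^2 + 4.986*v + 7.6729)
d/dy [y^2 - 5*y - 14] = 2*y - 5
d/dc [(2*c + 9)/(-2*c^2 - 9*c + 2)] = (4*c^2 + 36*c + 85)/(4*c^4 + 36*c^3 + 73*c^2 - 36*c + 4)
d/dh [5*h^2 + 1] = 10*h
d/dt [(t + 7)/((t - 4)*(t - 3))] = (-t^2 - 14*t + 61)/(t^4 - 14*t^3 + 73*t^2 - 168*t + 144)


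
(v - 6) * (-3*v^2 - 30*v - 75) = -3*v^3 - 12*v^2 + 105*v + 450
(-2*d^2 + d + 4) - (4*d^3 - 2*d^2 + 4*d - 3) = -4*d^3 - 3*d + 7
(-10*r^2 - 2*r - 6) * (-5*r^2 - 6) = 50*r^4 + 10*r^3 + 90*r^2 + 12*r + 36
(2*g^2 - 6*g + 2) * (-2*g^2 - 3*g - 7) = -4*g^4 + 6*g^3 + 36*g - 14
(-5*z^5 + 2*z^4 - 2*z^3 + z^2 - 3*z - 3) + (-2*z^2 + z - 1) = -5*z^5 + 2*z^4 - 2*z^3 - z^2 - 2*z - 4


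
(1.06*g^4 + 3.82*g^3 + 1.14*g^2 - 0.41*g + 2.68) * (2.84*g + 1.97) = 3.0104*g^5 + 12.937*g^4 + 10.763*g^3 + 1.0814*g^2 + 6.8035*g + 5.2796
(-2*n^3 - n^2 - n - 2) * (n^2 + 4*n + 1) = -2*n^5 - 9*n^4 - 7*n^3 - 7*n^2 - 9*n - 2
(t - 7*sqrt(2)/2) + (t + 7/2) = 2*t - 7*sqrt(2)/2 + 7/2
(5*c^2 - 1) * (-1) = 1 - 5*c^2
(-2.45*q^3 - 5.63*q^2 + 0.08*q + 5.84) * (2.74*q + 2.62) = -6.713*q^4 - 21.8452*q^3 - 14.5314*q^2 + 16.2112*q + 15.3008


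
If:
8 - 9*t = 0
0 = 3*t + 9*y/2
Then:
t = 8/9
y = -16/27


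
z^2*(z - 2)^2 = z^4 - 4*z^3 + 4*z^2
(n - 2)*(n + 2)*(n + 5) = n^3 + 5*n^2 - 4*n - 20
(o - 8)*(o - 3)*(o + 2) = o^3 - 9*o^2 + 2*o + 48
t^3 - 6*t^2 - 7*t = t*(t - 7)*(t + 1)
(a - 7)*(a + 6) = a^2 - a - 42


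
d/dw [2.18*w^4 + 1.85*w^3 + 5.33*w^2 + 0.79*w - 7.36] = 8.72*w^3 + 5.55*w^2 + 10.66*w + 0.79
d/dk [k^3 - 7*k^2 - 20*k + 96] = 3*k^2 - 14*k - 20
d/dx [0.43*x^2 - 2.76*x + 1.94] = 0.86*x - 2.76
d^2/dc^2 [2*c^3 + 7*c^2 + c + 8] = 12*c + 14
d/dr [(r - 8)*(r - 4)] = 2*r - 12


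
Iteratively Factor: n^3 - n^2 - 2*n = (n)*(n^2 - n - 2) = n*(n - 2)*(n + 1)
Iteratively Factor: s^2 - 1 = (s - 1)*(s + 1)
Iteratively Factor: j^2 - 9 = (j - 3)*(j + 3)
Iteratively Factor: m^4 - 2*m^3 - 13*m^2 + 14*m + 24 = (m - 2)*(m^3 - 13*m - 12) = (m - 4)*(m - 2)*(m^2 + 4*m + 3) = (m - 4)*(m - 2)*(m + 3)*(m + 1)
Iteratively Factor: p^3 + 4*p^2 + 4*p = (p + 2)*(p^2 + 2*p) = (p + 2)^2*(p)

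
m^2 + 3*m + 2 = (m + 1)*(m + 2)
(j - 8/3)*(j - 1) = j^2 - 11*j/3 + 8/3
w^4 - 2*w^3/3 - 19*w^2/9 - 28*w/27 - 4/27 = (w - 2)*(w + 1/3)^2*(w + 2/3)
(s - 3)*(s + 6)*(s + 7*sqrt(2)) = s^3 + 3*s^2 + 7*sqrt(2)*s^2 - 18*s + 21*sqrt(2)*s - 126*sqrt(2)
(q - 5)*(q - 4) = q^2 - 9*q + 20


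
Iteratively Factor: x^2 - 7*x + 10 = (x - 2)*(x - 5)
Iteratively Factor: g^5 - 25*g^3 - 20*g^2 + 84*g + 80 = (g + 4)*(g^4 - 4*g^3 - 9*g^2 + 16*g + 20) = (g - 2)*(g + 4)*(g^3 - 2*g^2 - 13*g - 10) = (g - 2)*(g + 2)*(g + 4)*(g^2 - 4*g - 5) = (g - 2)*(g + 1)*(g + 2)*(g + 4)*(g - 5)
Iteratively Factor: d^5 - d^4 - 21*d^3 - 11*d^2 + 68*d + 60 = (d + 3)*(d^4 - 4*d^3 - 9*d^2 + 16*d + 20) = (d - 5)*(d + 3)*(d^3 + d^2 - 4*d - 4) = (d - 5)*(d + 2)*(d + 3)*(d^2 - d - 2) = (d - 5)*(d + 1)*(d + 2)*(d + 3)*(d - 2)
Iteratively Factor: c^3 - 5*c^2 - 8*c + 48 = (c - 4)*(c^2 - c - 12) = (c - 4)^2*(c + 3)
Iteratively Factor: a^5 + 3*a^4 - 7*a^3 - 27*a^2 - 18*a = (a)*(a^4 + 3*a^3 - 7*a^2 - 27*a - 18) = a*(a + 1)*(a^3 + 2*a^2 - 9*a - 18) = a*(a - 3)*(a + 1)*(a^2 + 5*a + 6) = a*(a - 3)*(a + 1)*(a + 2)*(a + 3)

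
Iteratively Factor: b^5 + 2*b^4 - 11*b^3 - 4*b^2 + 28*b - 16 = (b + 4)*(b^4 - 2*b^3 - 3*b^2 + 8*b - 4) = (b - 2)*(b + 4)*(b^3 - 3*b + 2) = (b - 2)*(b - 1)*(b + 4)*(b^2 + b - 2) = (b - 2)*(b - 1)*(b + 2)*(b + 4)*(b - 1)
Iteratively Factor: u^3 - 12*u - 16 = (u + 2)*(u^2 - 2*u - 8) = (u + 2)^2*(u - 4)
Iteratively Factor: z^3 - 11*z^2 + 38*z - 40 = (z - 2)*(z^2 - 9*z + 20) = (z - 4)*(z - 2)*(z - 5)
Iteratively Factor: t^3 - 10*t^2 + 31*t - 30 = (t - 3)*(t^2 - 7*t + 10) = (t - 5)*(t - 3)*(t - 2)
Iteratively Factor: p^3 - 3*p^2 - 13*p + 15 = (p - 5)*(p^2 + 2*p - 3) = (p - 5)*(p + 3)*(p - 1)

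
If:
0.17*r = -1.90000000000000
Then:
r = -11.18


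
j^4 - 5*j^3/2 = j^3*(j - 5/2)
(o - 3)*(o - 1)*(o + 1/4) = o^3 - 15*o^2/4 + 2*o + 3/4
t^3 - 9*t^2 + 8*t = t*(t - 8)*(t - 1)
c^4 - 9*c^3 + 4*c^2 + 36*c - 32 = (c - 8)*(c - 2)*(c - 1)*(c + 2)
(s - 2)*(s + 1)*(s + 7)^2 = s^4 + 13*s^3 + 33*s^2 - 77*s - 98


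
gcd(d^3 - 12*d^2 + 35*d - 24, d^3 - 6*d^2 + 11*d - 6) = d^2 - 4*d + 3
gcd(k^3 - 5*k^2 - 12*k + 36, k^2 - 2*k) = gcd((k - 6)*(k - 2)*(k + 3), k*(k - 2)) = k - 2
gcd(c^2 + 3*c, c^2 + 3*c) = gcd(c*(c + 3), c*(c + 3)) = c^2 + 3*c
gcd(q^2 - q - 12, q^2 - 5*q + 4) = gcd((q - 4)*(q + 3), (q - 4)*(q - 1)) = q - 4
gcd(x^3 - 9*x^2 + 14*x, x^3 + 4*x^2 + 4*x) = x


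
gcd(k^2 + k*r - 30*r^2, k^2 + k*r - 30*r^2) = -k^2 - k*r + 30*r^2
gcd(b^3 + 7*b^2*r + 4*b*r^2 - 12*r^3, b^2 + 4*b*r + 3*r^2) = 1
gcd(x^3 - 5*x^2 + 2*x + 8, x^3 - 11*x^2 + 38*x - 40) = x^2 - 6*x + 8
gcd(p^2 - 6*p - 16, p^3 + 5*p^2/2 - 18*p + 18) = 1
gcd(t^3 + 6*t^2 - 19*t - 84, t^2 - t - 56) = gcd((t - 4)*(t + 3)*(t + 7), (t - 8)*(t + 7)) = t + 7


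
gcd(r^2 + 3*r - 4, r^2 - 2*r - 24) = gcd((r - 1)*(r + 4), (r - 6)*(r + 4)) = r + 4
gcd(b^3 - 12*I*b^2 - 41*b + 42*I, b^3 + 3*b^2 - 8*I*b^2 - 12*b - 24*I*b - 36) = b - 2*I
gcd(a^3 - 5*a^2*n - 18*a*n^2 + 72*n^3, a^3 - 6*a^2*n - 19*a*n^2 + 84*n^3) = a^2 + a*n - 12*n^2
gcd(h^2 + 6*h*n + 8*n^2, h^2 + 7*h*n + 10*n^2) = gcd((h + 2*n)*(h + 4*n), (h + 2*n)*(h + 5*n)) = h + 2*n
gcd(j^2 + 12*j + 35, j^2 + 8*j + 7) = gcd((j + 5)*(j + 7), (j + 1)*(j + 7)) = j + 7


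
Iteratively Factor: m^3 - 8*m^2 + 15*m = (m - 5)*(m^2 - 3*m) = m*(m - 5)*(m - 3)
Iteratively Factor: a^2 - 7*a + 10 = (a - 5)*(a - 2)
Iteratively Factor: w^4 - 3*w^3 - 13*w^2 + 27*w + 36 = (w + 1)*(w^3 - 4*w^2 - 9*w + 36) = (w - 3)*(w + 1)*(w^2 - w - 12) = (w - 3)*(w + 1)*(w + 3)*(w - 4)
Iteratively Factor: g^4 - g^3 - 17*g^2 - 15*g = (g + 1)*(g^3 - 2*g^2 - 15*g) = (g + 1)*(g + 3)*(g^2 - 5*g) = (g - 5)*(g + 1)*(g + 3)*(g)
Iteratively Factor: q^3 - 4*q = (q)*(q^2 - 4) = q*(q + 2)*(q - 2)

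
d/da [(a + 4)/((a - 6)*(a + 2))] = (-a^2 - 8*a + 4)/(a^4 - 8*a^3 - 8*a^2 + 96*a + 144)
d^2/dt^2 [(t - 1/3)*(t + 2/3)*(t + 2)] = 6*t + 14/3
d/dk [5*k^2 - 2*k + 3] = 10*k - 2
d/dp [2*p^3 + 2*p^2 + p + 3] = 6*p^2 + 4*p + 1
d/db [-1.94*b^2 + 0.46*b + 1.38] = 0.46 - 3.88*b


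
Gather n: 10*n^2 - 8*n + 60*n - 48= 10*n^2 + 52*n - 48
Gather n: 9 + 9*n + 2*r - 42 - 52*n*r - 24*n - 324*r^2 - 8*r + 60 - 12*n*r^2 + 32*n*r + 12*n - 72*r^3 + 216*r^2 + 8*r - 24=n*(-12*r^2 - 20*r - 3) - 72*r^3 - 108*r^2 + 2*r + 3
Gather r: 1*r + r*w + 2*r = r*(w + 3)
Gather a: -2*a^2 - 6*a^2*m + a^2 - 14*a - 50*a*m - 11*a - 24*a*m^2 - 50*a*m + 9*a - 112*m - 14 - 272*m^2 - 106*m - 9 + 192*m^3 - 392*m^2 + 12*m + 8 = a^2*(-6*m - 1) + a*(-24*m^2 - 100*m - 16) + 192*m^3 - 664*m^2 - 206*m - 15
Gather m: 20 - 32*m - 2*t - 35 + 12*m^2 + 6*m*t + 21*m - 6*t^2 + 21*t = 12*m^2 + m*(6*t - 11) - 6*t^2 + 19*t - 15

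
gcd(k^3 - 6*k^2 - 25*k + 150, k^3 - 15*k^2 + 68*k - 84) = k - 6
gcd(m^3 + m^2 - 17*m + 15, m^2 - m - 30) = m + 5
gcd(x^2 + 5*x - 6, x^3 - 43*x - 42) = x + 6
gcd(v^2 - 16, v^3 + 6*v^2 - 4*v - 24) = 1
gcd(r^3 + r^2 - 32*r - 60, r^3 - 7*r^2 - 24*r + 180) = r^2 - r - 30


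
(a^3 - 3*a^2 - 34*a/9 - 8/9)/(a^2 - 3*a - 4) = (a^2 + a + 2/9)/(a + 1)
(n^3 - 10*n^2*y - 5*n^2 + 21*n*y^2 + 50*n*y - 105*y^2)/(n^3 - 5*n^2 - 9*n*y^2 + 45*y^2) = (n - 7*y)/(n + 3*y)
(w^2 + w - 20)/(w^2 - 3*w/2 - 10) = 2*(w + 5)/(2*w + 5)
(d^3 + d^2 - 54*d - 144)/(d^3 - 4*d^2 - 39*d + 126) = (d^2 - 5*d - 24)/(d^2 - 10*d + 21)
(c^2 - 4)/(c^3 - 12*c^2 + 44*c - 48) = (c + 2)/(c^2 - 10*c + 24)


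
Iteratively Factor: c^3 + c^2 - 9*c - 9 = (c + 3)*(c^2 - 2*c - 3) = (c + 1)*(c + 3)*(c - 3)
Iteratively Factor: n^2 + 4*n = (n + 4)*(n)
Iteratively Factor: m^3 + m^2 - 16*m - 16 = (m - 4)*(m^2 + 5*m + 4) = (m - 4)*(m + 1)*(m + 4)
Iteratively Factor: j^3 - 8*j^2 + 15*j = (j)*(j^2 - 8*j + 15) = j*(j - 5)*(j - 3)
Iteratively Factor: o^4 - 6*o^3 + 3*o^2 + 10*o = (o + 1)*(o^3 - 7*o^2 + 10*o) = (o - 2)*(o + 1)*(o^2 - 5*o) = o*(o - 2)*(o + 1)*(o - 5)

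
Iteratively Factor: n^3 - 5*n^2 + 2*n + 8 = (n - 4)*(n^2 - n - 2) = (n - 4)*(n + 1)*(n - 2)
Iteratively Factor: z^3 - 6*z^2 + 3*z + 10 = (z - 2)*(z^2 - 4*z - 5) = (z - 2)*(z + 1)*(z - 5)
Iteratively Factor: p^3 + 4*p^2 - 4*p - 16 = (p + 4)*(p^2 - 4) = (p - 2)*(p + 4)*(p + 2)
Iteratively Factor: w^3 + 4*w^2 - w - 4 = (w + 1)*(w^2 + 3*w - 4) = (w + 1)*(w + 4)*(w - 1)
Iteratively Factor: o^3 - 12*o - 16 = (o + 2)*(o^2 - 2*o - 8) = (o - 4)*(o + 2)*(o + 2)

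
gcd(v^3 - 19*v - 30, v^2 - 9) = v + 3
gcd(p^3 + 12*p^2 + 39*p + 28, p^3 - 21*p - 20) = p^2 + 5*p + 4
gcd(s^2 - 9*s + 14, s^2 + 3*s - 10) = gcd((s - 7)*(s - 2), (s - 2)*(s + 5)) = s - 2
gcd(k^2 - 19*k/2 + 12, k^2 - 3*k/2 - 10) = 1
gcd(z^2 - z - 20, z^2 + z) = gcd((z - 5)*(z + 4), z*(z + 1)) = 1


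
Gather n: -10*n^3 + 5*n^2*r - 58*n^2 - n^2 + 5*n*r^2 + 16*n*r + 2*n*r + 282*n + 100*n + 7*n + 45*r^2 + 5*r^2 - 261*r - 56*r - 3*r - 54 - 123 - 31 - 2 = -10*n^3 + n^2*(5*r - 59) + n*(5*r^2 + 18*r + 389) + 50*r^2 - 320*r - 210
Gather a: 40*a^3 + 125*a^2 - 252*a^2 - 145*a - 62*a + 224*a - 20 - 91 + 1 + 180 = 40*a^3 - 127*a^2 + 17*a + 70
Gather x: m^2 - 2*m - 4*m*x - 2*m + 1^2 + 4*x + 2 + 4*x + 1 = m^2 - 4*m + x*(8 - 4*m) + 4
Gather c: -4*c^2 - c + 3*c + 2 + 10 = -4*c^2 + 2*c + 12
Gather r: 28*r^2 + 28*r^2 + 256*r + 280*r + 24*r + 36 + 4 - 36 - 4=56*r^2 + 560*r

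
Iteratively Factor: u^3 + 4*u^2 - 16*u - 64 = (u - 4)*(u^2 + 8*u + 16) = (u - 4)*(u + 4)*(u + 4)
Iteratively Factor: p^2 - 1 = (p - 1)*(p + 1)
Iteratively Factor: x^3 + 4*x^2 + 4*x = (x + 2)*(x^2 + 2*x) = (x + 2)^2*(x)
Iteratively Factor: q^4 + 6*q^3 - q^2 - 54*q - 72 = (q + 3)*(q^3 + 3*q^2 - 10*q - 24) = (q - 3)*(q + 3)*(q^2 + 6*q + 8) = (q - 3)*(q + 2)*(q + 3)*(q + 4)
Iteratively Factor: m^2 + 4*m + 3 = (m + 1)*(m + 3)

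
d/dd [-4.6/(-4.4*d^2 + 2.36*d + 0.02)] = (10.856 - 40.48*d)/(-4.4*d^2 + 2.36*d + 0.02)^2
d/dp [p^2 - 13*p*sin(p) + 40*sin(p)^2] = -13*p*cos(p) + 2*p - 13*sin(p) + 40*sin(2*p)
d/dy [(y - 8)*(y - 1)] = 2*y - 9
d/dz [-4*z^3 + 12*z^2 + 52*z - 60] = -12*z^2 + 24*z + 52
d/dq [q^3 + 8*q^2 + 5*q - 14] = 3*q^2 + 16*q + 5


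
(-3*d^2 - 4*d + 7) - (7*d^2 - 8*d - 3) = -10*d^2 + 4*d + 10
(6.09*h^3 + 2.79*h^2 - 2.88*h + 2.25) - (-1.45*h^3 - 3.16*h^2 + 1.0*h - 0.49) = 7.54*h^3 + 5.95*h^2 - 3.88*h + 2.74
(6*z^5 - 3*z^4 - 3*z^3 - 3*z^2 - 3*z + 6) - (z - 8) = 6*z^5 - 3*z^4 - 3*z^3 - 3*z^2 - 4*z + 14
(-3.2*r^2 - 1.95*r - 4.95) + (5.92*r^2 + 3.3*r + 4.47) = 2.72*r^2 + 1.35*r - 0.48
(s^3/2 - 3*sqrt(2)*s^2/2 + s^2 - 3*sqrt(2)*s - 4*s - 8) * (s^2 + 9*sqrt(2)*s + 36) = s^5/2 + s^4 + 3*sqrt(2)*s^4 - 13*s^3 + 6*sqrt(2)*s^3 - 90*sqrt(2)*s^2 - 26*s^2 - 180*sqrt(2)*s - 144*s - 288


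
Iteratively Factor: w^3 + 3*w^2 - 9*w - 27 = (w - 3)*(w^2 + 6*w + 9) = (w - 3)*(w + 3)*(w + 3)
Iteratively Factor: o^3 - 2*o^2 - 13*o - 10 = (o - 5)*(o^2 + 3*o + 2) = (o - 5)*(o + 2)*(o + 1)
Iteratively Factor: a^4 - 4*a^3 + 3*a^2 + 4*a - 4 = (a - 2)*(a^3 - 2*a^2 - a + 2) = (a - 2)^2*(a^2 - 1) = (a - 2)^2*(a - 1)*(a + 1)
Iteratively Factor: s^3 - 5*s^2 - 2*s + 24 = (s - 4)*(s^2 - s - 6) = (s - 4)*(s - 3)*(s + 2)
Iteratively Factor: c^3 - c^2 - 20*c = (c - 5)*(c^2 + 4*c) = c*(c - 5)*(c + 4)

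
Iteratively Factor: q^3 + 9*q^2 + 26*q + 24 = (q + 2)*(q^2 + 7*q + 12) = (q + 2)*(q + 4)*(q + 3)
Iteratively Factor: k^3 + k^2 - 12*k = (k + 4)*(k^2 - 3*k) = (k - 3)*(k + 4)*(k)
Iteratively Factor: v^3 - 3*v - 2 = (v + 1)*(v^2 - v - 2) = (v - 2)*(v + 1)*(v + 1)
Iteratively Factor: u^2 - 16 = (u - 4)*(u + 4)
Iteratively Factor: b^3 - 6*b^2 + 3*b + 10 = (b + 1)*(b^2 - 7*b + 10) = (b - 5)*(b + 1)*(b - 2)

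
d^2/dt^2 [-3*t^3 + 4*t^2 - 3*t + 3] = 8 - 18*t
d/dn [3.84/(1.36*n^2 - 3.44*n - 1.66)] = (13.2096 - 10.4448*n)/(-1.36*n^2 + 3.44*n + 1.66)^2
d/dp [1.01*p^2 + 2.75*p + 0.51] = 2.02*p + 2.75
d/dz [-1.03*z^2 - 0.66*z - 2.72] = -2.06*z - 0.66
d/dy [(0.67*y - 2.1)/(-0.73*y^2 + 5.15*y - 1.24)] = (0.4891*y^2 - 3.066*y + 9.9842)/(0.5329*y^4 - 7.519*y^3 + 28.3329*y^2 - 12.772*y + 1.5376)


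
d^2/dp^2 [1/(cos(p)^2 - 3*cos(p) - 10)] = (4*sin(p)^4 - 51*sin(p)^2 - 75*cos(p)/4 - 9*cos(3*p)/4 + 9)/(sin(p)^2 + 3*cos(p) + 9)^3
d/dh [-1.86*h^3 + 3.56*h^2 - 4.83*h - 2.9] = -5.58*h^2 + 7.12*h - 4.83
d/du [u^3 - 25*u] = 3*u^2 - 25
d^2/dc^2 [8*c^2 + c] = 16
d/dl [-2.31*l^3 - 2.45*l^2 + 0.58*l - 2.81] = -6.93*l^2 - 4.9*l + 0.58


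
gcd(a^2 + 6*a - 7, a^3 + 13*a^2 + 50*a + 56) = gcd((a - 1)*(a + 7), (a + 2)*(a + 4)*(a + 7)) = a + 7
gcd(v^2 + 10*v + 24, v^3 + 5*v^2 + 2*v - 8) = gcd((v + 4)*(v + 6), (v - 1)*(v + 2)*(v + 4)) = v + 4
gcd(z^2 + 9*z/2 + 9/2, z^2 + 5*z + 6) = z + 3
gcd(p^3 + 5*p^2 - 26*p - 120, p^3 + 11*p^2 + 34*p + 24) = p^2 + 10*p + 24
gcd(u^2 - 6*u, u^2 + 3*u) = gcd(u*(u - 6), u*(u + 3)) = u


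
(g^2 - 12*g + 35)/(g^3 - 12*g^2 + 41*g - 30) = (g - 7)/(g^2 - 7*g + 6)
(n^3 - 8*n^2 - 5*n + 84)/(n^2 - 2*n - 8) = (n^2 - 4*n - 21)/(n + 2)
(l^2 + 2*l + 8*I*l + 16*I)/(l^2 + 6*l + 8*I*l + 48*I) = (l + 2)/(l + 6)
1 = 1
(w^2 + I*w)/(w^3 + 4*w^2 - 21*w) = (w + I)/(w^2 + 4*w - 21)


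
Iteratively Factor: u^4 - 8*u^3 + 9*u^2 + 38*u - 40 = (u - 1)*(u^3 - 7*u^2 + 2*u + 40) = (u - 4)*(u - 1)*(u^2 - 3*u - 10) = (u - 4)*(u - 1)*(u + 2)*(u - 5)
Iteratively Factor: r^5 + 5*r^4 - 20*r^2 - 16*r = (r + 2)*(r^4 + 3*r^3 - 6*r^2 - 8*r) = r*(r + 2)*(r^3 + 3*r^2 - 6*r - 8) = r*(r + 2)*(r + 4)*(r^2 - r - 2) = r*(r - 2)*(r + 2)*(r + 4)*(r + 1)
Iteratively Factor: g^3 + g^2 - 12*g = (g - 3)*(g^2 + 4*g) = g*(g - 3)*(g + 4)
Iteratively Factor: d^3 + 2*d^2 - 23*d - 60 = (d - 5)*(d^2 + 7*d + 12) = (d - 5)*(d + 4)*(d + 3)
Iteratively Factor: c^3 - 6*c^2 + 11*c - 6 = (c - 3)*(c^2 - 3*c + 2) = (c - 3)*(c - 2)*(c - 1)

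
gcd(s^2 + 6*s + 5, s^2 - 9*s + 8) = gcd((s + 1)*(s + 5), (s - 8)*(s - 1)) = 1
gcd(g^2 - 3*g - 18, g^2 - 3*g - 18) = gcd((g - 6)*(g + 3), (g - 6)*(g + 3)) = g^2 - 3*g - 18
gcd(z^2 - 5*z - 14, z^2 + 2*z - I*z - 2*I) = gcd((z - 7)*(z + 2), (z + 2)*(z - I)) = z + 2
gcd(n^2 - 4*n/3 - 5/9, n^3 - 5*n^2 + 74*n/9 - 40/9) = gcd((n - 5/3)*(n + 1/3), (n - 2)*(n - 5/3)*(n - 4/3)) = n - 5/3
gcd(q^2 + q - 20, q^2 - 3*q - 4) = q - 4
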